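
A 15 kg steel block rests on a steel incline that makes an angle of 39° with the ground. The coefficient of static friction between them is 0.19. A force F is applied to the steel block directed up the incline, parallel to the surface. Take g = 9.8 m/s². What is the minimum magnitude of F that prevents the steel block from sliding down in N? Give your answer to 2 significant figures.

71 N

The normal force is N = mg cos 39° = 114.240 N. With F at its minimum the steel block is on the verge of sliding down, so static friction is at its maximum μ_s N = 0.19 × 114.240 = 21.706 N and acts up the slope.
Equilibrium along the incline: F + μ_s N = mg sin 39°, so F = 92.510 − 21.706 = 70.804 N.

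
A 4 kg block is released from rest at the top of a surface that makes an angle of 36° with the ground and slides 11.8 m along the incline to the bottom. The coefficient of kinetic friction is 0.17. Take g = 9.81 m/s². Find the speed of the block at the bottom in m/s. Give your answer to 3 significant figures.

10.2 m/s

The weight component along the incline is mg sin 36° = 23.065 N and the normal force is N = mg cos 36° = 31.746 N.
Friction up the slope is f = μN = 0.17 × 31.746 = 5.397 N, so the net downslope force is 23.065 − 5.397 = 17.668 N and a = 17.668 / 4 = 4.4170 m/s².
Starting from rest over a distance of 11.8 m, v² = 2aL = 2 × 4.4170 × 11.8 = 104.2412, so v = 10.2099 m/s.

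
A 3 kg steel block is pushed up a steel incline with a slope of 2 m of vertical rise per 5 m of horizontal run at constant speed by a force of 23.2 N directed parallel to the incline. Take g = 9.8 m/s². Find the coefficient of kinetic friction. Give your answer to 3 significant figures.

0.450

At constant speed ΣF = 0 along the incline. The applied 23.2 N acts up the slope; the weight component mg sin 21.80° = 10.919 N and kinetic friction μN both act down the slope.
So 23.2 = 10.919 + μ × 27.297, giving μ = (23.2 − 10.919) / 27.297 = 0.4499.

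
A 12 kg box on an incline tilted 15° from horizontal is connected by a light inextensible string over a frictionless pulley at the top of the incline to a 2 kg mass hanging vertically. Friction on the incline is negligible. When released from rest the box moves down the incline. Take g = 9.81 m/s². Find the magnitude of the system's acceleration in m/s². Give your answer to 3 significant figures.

0.775 m/s²

For the box on the incline: the weight component along the slope is m₁g sin 15° = 12 × 9.81 × 0.2588 = 30.466 N and the normal force is N = m₁g cos 15° = 113.709 N.
Newton's second law for the box (down-slope positive): 30.466 − T = 12 a. For the hanging mass (upward positive): T − 2 × 9.81 = 2 a.
Adding the two equations eliminates T: 10.846 = 14 a, so a = 0.7747 m/s².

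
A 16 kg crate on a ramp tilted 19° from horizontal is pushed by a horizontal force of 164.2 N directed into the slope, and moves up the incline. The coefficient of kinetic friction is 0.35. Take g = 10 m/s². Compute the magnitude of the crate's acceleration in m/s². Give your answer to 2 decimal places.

The horizontal push has components F cos 19° = 164.2 × 0.9455 = 155.251 N up the incline and F sin 19° = 164.2 × 0.3256 = 53.464 N pressing into the surface.
The normal force is therefore N = mg cos 19° + F sin 19° = 151.280 + 53.464 = 204.744 N, and kinetic friction down the slope is μN = 0.35 × 204.744 = 71.660 N.
Along the incline: F cos 19° − mg sin 19° − μN = ma, so 155.251 − 52.096 − 71.660 = 16 a, giving a = 1.9684 m/s².

1.97 m/s²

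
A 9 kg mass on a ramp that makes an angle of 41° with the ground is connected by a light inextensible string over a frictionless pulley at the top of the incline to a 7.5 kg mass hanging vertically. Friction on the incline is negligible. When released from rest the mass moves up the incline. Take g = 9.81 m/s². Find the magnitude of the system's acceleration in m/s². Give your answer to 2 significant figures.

0.95 m/s²

For the mass on the incline: the weight component along the slope is m₁g sin 41° = 9 × 9.81 × 0.6561 = 57.927 N and the normal force is N = m₁g cos 41° = 66.633 N.
Newton's second law for the mass (up-slope positive): T − 57.927 = 9 a. For the hanging mass (downward positive): 7.5 × 9.81 − T = 7.5 a.
Adding the two equations eliminates T: 15.648 = 16.5 a, so a = 0.9484 m/s².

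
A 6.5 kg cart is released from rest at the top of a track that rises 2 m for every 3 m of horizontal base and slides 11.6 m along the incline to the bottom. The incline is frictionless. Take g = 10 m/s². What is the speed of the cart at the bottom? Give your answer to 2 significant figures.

11 m/s

The weight component along the incline is mg sin 33.69° = 36.056 N and the normal force is N = mg cos 33.69° = 54.083 N.
With no friction, a = g sin 33.69° = 5.5470 m/s².
Starting from rest over a distance of 11.6 m, v² = 2aL = 2 × 5.5470 × 11.6 = 128.6904, so v = 11.3442 m/s.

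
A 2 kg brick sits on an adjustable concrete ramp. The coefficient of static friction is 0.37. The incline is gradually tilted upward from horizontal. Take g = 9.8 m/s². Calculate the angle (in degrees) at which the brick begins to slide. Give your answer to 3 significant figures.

20.3°

At the threshold of sliding, static friction is at its maximum μ_s N and exactly balances the weight component along the incline: mg sin θ = μ_s mg cos θ.
Hence tan θ = μ_s = 0.37, so θ = arctan(0.37) = 20.3045°.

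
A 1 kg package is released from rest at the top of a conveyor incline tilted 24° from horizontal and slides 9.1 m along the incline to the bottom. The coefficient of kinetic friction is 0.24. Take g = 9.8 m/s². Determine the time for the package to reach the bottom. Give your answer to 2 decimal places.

The weight component along the incline is mg sin 24° = 3.986 N and the normal force is N = mg cos 24° = 8.953 N.
Friction up the slope is f = μN = 0.24 × 8.953 = 2.149 N, so the net downslope force is 3.986 − 2.149 = 1.837 N and a = 1.837 / 1 = 1.8370 m/s².
Starting from rest, L = ½at², so t = √(2L/a) = √(2 × 9.1 / 1.8370) = 3.1476 s.

3.15 s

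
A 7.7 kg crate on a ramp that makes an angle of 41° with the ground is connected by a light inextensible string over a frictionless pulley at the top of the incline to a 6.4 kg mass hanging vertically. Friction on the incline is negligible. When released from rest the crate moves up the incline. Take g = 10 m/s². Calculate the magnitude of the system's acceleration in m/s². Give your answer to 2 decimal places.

For the crate on the incline: the weight component along the slope is m₁g sin 41° = 7.7 × 10 × 0.6561 = 50.520 N and the normal force is N = m₁g cos 41° = 58.113 N.
Newton's second law for the crate (up-slope positive): T − 50.520 = 7.7 a. For the hanging mass (downward positive): 6.4 × 10 − T = 6.4 a.
Adding the two equations eliminates T: 13.480 = 14.1 a, so a = 0.9560 m/s².

0.96 m/s²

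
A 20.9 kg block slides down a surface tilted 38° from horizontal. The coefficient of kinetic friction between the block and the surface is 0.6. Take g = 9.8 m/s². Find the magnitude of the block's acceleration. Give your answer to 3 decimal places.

1.400 m/s²

Resolving the weight along the incline: the component pulling the block down the slope is mg sin 38° = 20.9 × 9.8 × 0.6157 = 126.108 N, and the normal force is N = mg cos 38° = 20.9 × 9.8 × 0.7880 = 161.398 N.
Kinetic friction acts up the slope with magnitude f = μN = 0.6 × 161.398 = 96.839 N.
Net force along the incline is 126.108 − 96.839 = 29.269 N, so a = 29.269 / 20.9 = 1.4004 m/s².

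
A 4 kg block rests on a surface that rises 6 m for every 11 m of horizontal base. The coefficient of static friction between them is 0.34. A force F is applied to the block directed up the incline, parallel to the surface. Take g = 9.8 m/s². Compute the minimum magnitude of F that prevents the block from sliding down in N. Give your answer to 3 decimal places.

The normal force is N = mg cos 28.61° = 34.414 N. With F at its minimum the block is on the verge of sliding down, so static friction is at its maximum μ_s N = 0.34 × 34.414 = 11.701 N and acts up the slope.
Equilibrium along the incline: F + μ_s N = mg sin 28.61°, so F = 18.771 − 11.701 = 7.070 N.

7.070 N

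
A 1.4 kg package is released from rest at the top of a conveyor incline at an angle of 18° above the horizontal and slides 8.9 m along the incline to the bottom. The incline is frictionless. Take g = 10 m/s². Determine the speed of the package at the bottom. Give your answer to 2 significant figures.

7.4 m/s

The weight component along the incline is mg sin 18° = 4.326 N and the normal force is N = mg cos 18° = 13.315 N.
With no friction, a = g sin 18° = 3.0902 m/s².
Starting from rest over a distance of 8.9 m, v² = 2aL = 2 × 3.0902 × 8.9 = 55.0056, so v = 7.4166 m/s.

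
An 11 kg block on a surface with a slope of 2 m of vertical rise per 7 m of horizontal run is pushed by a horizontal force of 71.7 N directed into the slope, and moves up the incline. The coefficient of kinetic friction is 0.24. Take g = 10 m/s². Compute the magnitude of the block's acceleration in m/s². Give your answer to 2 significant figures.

The horizontal push has components F cos 15.95° = 71.7 × 0.9615 = 68.940 N up the incline and F sin 15.95° = 71.7 × 0.2747 = 19.696 N pressing into the surface.
The normal force is therefore N = mg cos 15.95° + F sin 15.95° = 105.765 + 19.696 = 125.461 N, and kinetic friction down the slope is μN = 0.24 × 125.461 = 30.111 N.
Along the incline: F cos 15.95° − mg sin 15.95° − μN = ma, so 68.940 − 30.217 − 30.111 = 11 a, giving a = 0.7829 m/s².

0.78 m/s²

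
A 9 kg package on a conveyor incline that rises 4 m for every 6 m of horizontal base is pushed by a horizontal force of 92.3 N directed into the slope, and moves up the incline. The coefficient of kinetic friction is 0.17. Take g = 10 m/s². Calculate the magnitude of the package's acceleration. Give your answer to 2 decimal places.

The horizontal push has components F cos 33.69° = 92.3 × 0.8321 = 76.803 N up the incline and F sin 33.69° = 92.3 × 0.5547 = 51.199 N pressing into the surface.
The normal force is therefore N = mg cos 33.69° + F sin 33.69° = 74.889 + 51.199 = 126.088 N, and kinetic friction down the slope is μN = 0.17 × 126.088 = 21.435 N.
Along the incline: F cos 33.69° − mg sin 33.69° − μN = ma, so 76.803 − 49.923 − 21.435 = 9 a, giving a = 0.6050 m/s².

0.60 m/s²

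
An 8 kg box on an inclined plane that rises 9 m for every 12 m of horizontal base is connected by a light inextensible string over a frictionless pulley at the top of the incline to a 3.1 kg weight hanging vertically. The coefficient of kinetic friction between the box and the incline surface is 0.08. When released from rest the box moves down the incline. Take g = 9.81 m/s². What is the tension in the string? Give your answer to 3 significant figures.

For the box on the incline: the weight component along the slope is m₁g sin 36.87° = 8 × 9.81 × 0.6000 = 47.088 N and the normal force is N = m₁g cos 36.87° = 62.784 N.
Kinetic friction opposes the box's motion down the incline: f = μN = 0.08 × 62.784 = 5.023 N acting up the slope.
Newton's second law for the box (down-slope positive): 47.088 − 5.023 − T = 8 a. For the hanging weight (upward positive): T − 3.1 × 9.81 = 3.1 a.
Adding the two equations eliminates T: 11.654 = 11.1 a, so a = 1.0499 m/s².
Then from the hanging weight's equation, T = 3.1 × (9.81 + 1.0499) = 33.666 N.

33.7 N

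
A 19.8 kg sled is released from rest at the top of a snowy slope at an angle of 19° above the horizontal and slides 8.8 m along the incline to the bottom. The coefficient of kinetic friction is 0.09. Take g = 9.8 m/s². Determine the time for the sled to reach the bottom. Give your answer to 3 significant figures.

2.73 s

The weight component along the incline is mg sin 19° = 63.173 N and the normal force is N = mg cos 19° = 183.468 N.
Friction up the slope is f = μN = 0.09 × 183.468 = 16.512 N, so the net downslope force is 63.173 − 16.512 = 46.661 N and a = 46.661 / 19.8 = 2.3566 m/s².
Starting from rest, L = ½at², so t = √(2L/a) = √(2 × 8.8 / 2.3566) = 2.7328 s.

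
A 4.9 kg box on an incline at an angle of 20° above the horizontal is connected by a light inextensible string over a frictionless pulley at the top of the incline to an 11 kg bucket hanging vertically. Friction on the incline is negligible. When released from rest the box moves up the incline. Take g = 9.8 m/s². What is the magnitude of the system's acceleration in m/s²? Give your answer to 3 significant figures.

For the box on the incline: the weight component along the slope is m₁g sin 20° = 4.9 × 9.8 × 0.3420 = 16.423 N and the normal force is N = m₁g cos 20° = 45.124 N.
Newton's second law for the box (up-slope positive): T − 16.423 = 4.9 a. For the hanging bucket (downward positive): 11 × 9.8 − T = 11 a.
Adding the two equations eliminates T: 91.377 = 15.9 a, so a = 5.7470 m/s².

5.75 m/s²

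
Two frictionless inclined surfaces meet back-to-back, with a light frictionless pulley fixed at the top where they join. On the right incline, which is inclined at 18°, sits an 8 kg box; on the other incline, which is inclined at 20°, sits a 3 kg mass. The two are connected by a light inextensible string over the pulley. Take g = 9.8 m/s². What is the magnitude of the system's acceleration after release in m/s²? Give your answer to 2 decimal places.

1.29 m/s²

Resolve each weight along its own incline: the 8 kg mass has component 8 × 9.8 × sin 18° = 24.227 N down its slope, and the 3 kg mass has 3 × 9.8 × sin 20° = 10.055 N down its slope.
The 8 kg side's 24.227 N exceeds the other side's 10.055 N, so that mass slides down and the 3 kg mass slides up. Taking that direction as positive, Newton's second law for the whole system gives 24.227 − 10.055 = (8 + 3) a, so a = 14.172 / 11 = 1.2884 m/s².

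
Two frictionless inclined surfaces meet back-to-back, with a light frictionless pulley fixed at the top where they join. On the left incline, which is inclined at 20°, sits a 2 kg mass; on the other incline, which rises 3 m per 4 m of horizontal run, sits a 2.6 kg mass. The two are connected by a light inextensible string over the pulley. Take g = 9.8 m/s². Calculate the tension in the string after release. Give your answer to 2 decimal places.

Resolve each weight along its own incline: the 2 kg mass has component 2 × 9.8 × sin 20° = 6.704 N down its slope, and the 2.6 kg mass has 2.6 × 9.8 × sin 36.87° = 15.288 N down its slope.
The 2.6 kg side's 15.288 N exceeds the other side's 6.704 N, so that mass slides down and the 2 kg mass slides up. Taking that direction as positive, Newton's second law for the whole system gives 15.288 − 6.704 = (2 + 2.6) a, so a = 8.584 / 4.6 = 1.8661 m/s².
For the 2 kg mass (up-slope positive): T − 6.704 = 2 × 1.8661, so T = 10.436 N.

10.44 N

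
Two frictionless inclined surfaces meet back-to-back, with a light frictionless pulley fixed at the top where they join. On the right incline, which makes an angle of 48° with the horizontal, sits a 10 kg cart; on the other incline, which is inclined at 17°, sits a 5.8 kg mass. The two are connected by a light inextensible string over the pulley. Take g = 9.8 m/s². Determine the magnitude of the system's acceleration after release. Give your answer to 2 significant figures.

Resolve each weight along its own incline: the 10 kg mass has component 10 × 9.8 × sin 48° = 72.828 N down its slope, and the 5.8 kg mass has 5.8 × 9.8 × sin 17° = 16.618 N down its slope.
The 10 kg side's 72.828 N exceeds the other side's 16.618 N, so that mass slides down and the 5.8 kg mass slides up. Taking that direction as positive, Newton's second law for the whole system gives 72.828 − 16.618 = (10 + 5.8) a, so a = 56.210 / 15.8 = 3.5576 m/s².

3.6 m/s²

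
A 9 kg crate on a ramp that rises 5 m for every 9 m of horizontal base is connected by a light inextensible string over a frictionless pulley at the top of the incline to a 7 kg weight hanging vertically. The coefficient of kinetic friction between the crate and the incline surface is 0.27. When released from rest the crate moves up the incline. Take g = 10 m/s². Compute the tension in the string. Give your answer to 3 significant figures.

For the crate on the incline: the weight component along the slope is m₁g sin 29.05° = 9 × 10 × 0.4856 = 43.704 N and the normal force is N = m₁g cos 29.05° = 78.674 N.
Kinetic friction opposes the crate's motion up the incline: f = μN = 0.27 × 78.674 = 21.242 N acting down the slope.
Newton's second law for the crate (up-slope positive): T − 43.704 − 21.242 = 9 a. For the hanging weight (downward positive): 7 × 10 − T = 7 a.
Adding the two equations eliminates T: 5.054 = 16 a, so a = 0.3159 m/s².
Then from the hanging weight's equation, T = 7 × (10 − 0.3159) = 67.789 N.

67.8 N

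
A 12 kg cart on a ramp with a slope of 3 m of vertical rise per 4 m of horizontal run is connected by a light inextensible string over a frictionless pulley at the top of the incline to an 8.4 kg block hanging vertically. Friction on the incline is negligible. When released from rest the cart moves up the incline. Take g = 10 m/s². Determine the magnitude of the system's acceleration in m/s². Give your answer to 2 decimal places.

For the cart on the incline: the weight component along the slope is m₁g sin 36.87° = 12 × 10 × 0.6000 = 72.000 N and the normal force is N = m₁g cos 36.87° = 96.000 N.
Newton's second law for the cart (up-slope positive): T − 72.000 = 12 a. For the hanging block (downward positive): 8.4 × 10 − T = 8.4 a.
Adding the two equations eliminates T: 12.000 = 20.4 a, so a = 0.5882 m/s².

0.59 m/s²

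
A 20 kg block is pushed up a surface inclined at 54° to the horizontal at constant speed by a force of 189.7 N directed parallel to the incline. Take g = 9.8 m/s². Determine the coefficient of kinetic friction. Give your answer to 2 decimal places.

At constant speed ΣF = 0 along the incline. The applied 189.7 N acts up the slope; the weight component mg sin 54° = 158.567 N and kinetic friction μN both act down the slope.
So 189.7 = 158.567 + μ × 115.206, giving μ = (189.7 − 158.567) / 115.206 = 0.2702.

0.27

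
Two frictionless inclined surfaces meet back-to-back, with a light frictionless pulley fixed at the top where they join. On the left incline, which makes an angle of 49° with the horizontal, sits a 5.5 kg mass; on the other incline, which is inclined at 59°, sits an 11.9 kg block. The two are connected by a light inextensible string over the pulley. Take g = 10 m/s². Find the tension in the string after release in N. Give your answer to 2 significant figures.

61 N

Resolve each weight along its own incline: the 5.5 kg mass has component 5.5 × 10 × sin 49° = 41.509 N down its slope, and the 11.9 kg mass has 11.9 × 10 × sin 59° = 102.003 N down its slope.
The 11.9 kg side's 102.003 N exceeds the other side's 41.509 N, so that mass slides down and the 5.5 kg mass slides up. Taking that direction as positive, Newton's second law for the whole system gives 102.003 − 41.509 = (5.5 + 11.9) a, so a = 60.494 / 17.4 = 3.4767 m/s².
For the 5.5 kg mass (up-slope positive): T − 41.509 = 5.5 × 3.4767, so T = 60.631 N.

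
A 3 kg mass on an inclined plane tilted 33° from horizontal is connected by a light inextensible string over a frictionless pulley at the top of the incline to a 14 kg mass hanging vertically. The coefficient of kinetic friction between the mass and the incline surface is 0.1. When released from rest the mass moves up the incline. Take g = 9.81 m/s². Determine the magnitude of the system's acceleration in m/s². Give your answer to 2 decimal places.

For the mass on the incline: the weight component along the slope is m₁g sin 33° = 3 × 9.81 × 0.5446 = 16.028 N and the normal force is N = m₁g cos 33° = 24.682 N.
Kinetic friction opposes the mass's motion up the incline: f = μN = 0.1 × 24.682 = 2.468 N acting down the slope.
Newton's second law for the mass (up-slope positive): T − 16.028 − 2.468 = 3 a. For the hanging mass (downward positive): 14 × 9.81 − T = 14 a.
Adding the two equations eliminates T: 118.844 = 17 a, so a = 6.9908 m/s².

6.99 m/s²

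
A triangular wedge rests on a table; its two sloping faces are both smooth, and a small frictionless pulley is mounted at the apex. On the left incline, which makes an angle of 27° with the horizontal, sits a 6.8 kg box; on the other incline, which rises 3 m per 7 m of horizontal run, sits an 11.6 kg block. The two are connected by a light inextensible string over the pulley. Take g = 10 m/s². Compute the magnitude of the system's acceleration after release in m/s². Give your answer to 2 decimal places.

0.81 m/s²

Resolve each weight along its own incline: the 6.8 kg mass has component 6.8 × 10 × sin 27° = 30.871 N down its slope, and the 11.6 kg mass has 11.6 × 10 × sin 23.20° = 45.695 N down its slope.
The 11.6 kg side's 45.695 N exceeds the other side's 30.871 N, so that mass slides down and the 6.8 kg mass slides up. Taking that direction as positive, Newton's second law for the whole system gives 45.695 − 30.871 = (6.8 + 11.6) a, so a = 14.824 / 18.4 = 0.8057 m/s².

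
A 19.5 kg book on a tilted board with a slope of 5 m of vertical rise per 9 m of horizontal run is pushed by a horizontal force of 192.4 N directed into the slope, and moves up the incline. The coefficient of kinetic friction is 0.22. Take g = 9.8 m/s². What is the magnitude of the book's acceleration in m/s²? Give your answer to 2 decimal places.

0.93 m/s²

The horizontal push has components F cos 29.05° = 192.4 × 0.8742 = 168.196 N up the incline and F sin 29.05° = 192.4 × 0.4856 = 93.429 N pressing into the surface.
The normal force is therefore N = mg cos 29.05° + F sin 29.05° = 167.060 + 93.429 = 260.489 N, and kinetic friction down the slope is μN = 0.22 × 260.489 = 57.308 N.
Along the incline: F cos 29.05° − mg sin 29.05° − μN = ma, so 168.196 − 92.798 − 57.308 = 19.5 a, giving a = 0.9277 m/s².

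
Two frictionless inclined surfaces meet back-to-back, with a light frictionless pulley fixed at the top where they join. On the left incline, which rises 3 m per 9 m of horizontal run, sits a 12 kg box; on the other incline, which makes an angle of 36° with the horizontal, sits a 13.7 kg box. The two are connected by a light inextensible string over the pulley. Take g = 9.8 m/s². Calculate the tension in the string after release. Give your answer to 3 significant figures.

56.7 N

Resolve each weight along its own incline: the 12 kg mass has component 12 × 9.8 × sin 18.43° = 37.188 N down its slope, and the 13.7 kg mass has 13.7 × 9.8 × sin 36° = 78.916 N down its slope.
The 13.7 kg side's 78.916 N exceeds the other side's 37.188 N, so that mass slides down and the 12 kg mass slides up. Taking that direction as positive, Newton's second law for the whole system gives 78.916 − 37.188 = (12 + 13.7) a, so a = 41.728 / 25.7 = 1.6237 m/s².
For the 12 kg mass (up-slope positive): T − 37.188 = 12 × 1.6237, so T = 56.672 N.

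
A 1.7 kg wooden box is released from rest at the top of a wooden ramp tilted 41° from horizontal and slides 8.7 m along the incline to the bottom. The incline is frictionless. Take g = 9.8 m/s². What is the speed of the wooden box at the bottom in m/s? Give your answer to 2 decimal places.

10.58 m/s

The weight component along the incline is mg sin 41° = 10.930 N and the normal force is N = mg cos 41° = 12.573 N.
With no friction, a = g sin 41° = 6.4294 m/s².
Starting from rest over a distance of 8.7 m, v² = 2aL = 2 × 6.4294 × 8.7 = 111.8716, so v = 10.5769 m/s.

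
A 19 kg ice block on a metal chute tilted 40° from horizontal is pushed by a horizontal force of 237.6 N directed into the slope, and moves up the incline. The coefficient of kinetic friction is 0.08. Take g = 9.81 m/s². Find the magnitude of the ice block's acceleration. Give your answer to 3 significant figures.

The horizontal push has components F cos 40° = 237.6 × 0.7660 = 182.002 N up the incline and F sin 40° = 237.6 × 0.6428 = 152.729 N pressing into the surface.
The normal force is therefore N = mg cos 40° + F sin 40° = 142.775 + 152.729 = 295.504 N, and kinetic friction down the slope is μN = 0.08 × 295.504 = 23.640 N.
Along the incline: F cos 40° − mg sin 40° − μN = ma, so 182.002 − 119.811 − 23.640 = 19 a, giving a = 2.0290 m/s².

2.03 m/s²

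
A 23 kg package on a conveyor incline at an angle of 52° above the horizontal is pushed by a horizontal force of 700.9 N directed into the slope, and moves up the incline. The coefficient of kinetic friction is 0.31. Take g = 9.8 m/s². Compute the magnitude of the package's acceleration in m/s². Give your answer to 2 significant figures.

The horizontal push has components F cos 52° = 700.9 × 0.6157 = 431.544 N up the incline and F sin 52° = 700.9 × 0.7880 = 552.309 N pressing into the surface.
The normal force is therefore N = mg cos 52° + F sin 52° = 138.779 + 552.309 = 691.088 N, and kinetic friction down the slope is μN = 0.31 × 691.088 = 214.237 N.
Along the incline: F cos 52° − mg sin 52° − μN = ma, so 431.544 − 177.615 − 214.237 = 23 a, giving a = 1.7257 m/s².

1.7 m/s²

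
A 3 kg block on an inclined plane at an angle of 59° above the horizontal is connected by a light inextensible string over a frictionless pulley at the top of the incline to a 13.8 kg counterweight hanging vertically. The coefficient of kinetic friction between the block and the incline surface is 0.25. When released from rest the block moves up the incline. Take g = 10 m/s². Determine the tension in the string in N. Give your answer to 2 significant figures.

49 N

For the block on the incline: the weight component along the slope is m₁g sin 59° = 3 × 10 × 0.8572 = 25.716 N and the normal force is N = m₁g cos 59° = 15.451 N.
Kinetic friction opposes the block's motion up the incline: f = μN = 0.25 × 15.451 = 3.863 N acting down the slope.
Newton's second law for the block (up-slope positive): T − 25.716 − 3.863 = 3 a. For the hanging counterweight (downward positive): 13.8 × 10 − T = 13.8 a.
Adding the two equations eliminates T: 108.421 = 16.8 a, so a = 6.4536 m/s².
Then from the hanging counterweight's equation, T = 13.8 × (10 − 6.4536) = 48.940 N.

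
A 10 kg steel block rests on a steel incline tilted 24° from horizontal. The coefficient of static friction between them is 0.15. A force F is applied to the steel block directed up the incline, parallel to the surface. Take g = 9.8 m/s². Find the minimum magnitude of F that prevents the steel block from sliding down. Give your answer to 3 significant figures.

The normal force is N = mg cos 24° = 89.527 N. With F at its minimum the steel block is on the verge of sliding down, so static friction is at its maximum μ_s N = 0.15 × 89.527 = 13.429 N and acts up the slope.
Equilibrium along the incline: F + μ_s N = mg sin 24°, so F = 39.860 − 13.429 = 26.431 N.

26.4 N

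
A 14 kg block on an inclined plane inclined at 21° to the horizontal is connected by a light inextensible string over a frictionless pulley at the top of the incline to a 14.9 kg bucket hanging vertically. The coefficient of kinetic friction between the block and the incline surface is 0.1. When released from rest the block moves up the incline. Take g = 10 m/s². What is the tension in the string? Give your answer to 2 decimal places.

For the block on the incline: the weight component along the slope is m₁g sin 21° = 14 × 10 × 0.3584 = 50.176 N and the normal force is N = m₁g cos 21° = 130.701 N.
Kinetic friction opposes the block's motion up the incline: f = μN = 0.1 × 130.701 = 13.070 N acting down the slope.
Newton's second law for the block (up-slope positive): T − 50.176 − 13.070 = 14 a. For the hanging bucket (downward positive): 14.9 × 10 − T = 14.9 a.
Adding the two equations eliminates T: 85.754 = 28.9 a, so a = 2.9673 m/s².
Then from the hanging bucket's equation, T = 14.9 × (10 − 2.9673) = 104.787 N.

104.79 N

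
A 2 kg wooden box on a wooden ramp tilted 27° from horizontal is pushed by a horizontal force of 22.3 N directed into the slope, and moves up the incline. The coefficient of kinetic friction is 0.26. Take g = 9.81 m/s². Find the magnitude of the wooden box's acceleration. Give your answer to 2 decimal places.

The horizontal push has components F cos 27° = 22.3 × 0.8910 = 19.869 N up the incline and F sin 27° = 22.3 × 0.4540 = 10.124 N pressing into the surface.
The normal force is therefore N = mg cos 27° + F sin 27° = 17.481 + 10.124 = 27.605 N, and kinetic friction down the slope is μN = 0.26 × 27.605 = 7.177 N.
Along the incline: F cos 27° − mg sin 27° − μN = ma, so 19.869 − 8.907 − 7.177 = 2 a, giving a = 1.8925 m/s².

1.89 m/s²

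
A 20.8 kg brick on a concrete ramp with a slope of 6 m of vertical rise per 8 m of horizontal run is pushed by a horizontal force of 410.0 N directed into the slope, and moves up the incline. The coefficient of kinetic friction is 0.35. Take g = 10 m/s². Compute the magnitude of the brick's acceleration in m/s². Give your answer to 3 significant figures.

2.83 m/s²

The horizontal push has components F cos 36.87° = 410.0 × 0.8000 = 328.000 N up the incline and F sin 36.87° = 410.0 × 0.6000 = 246.000 N pressing into the surface.
The normal force is therefore N = mg cos 36.87° + F sin 36.87° = 166.400 + 246.000 = 412.400 N, and kinetic friction down the slope is μN = 0.35 × 412.400 = 144.340 N.
Along the incline: F cos 36.87° − mg sin 36.87° − μN = ma, so 328.000 − 124.800 − 144.340 = 20.8 a, giving a = 2.8298 m/s².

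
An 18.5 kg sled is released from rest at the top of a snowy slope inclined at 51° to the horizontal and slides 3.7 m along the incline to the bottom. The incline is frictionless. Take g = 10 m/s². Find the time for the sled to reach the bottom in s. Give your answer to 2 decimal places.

The weight component along the incline is mg sin 51° = 143.772 N and the normal force is N = mg cos 51° = 116.424 N.
With no friction, a = g sin 51° = 7.7715 m/s².
Starting from rest, L = ½at², so t = √(2L/a) = √(2 × 3.7 / 7.7715) = 0.9758 s.

0.98 s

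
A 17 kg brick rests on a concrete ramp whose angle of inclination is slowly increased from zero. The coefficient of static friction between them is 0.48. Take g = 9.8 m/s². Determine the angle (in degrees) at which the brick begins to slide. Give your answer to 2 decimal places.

25.64°

At the threshold of sliding, static friction is at its maximum μ_s N and exactly balances the weight component along the incline: mg sin θ = μ_s mg cos θ.
Hence tan θ = μ_s = 0.48, so θ = arctan(0.48) = 25.6410°.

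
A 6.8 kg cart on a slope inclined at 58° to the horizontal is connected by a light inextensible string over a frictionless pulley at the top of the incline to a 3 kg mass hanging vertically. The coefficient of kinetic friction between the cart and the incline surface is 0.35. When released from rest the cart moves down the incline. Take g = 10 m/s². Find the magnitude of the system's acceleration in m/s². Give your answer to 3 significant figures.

1.54 m/s²

For the cart on the incline: the weight component along the slope is m₁g sin 58° = 6.8 × 10 × 0.8480 = 57.664 N and the normal force is N = m₁g cos 58° = 36.035 N.
Kinetic friction opposes the cart's motion down the incline: f = μN = 0.35 × 36.035 = 12.612 N acting up the slope.
Newton's second law for the cart (down-slope positive): 57.664 − 12.612 − T = 6.8 a. For the hanging mass (upward positive): T − 3 × 10 = 3 a.
Adding the two equations eliminates T: 15.052 = 9.8 a, so a = 1.5359 m/s².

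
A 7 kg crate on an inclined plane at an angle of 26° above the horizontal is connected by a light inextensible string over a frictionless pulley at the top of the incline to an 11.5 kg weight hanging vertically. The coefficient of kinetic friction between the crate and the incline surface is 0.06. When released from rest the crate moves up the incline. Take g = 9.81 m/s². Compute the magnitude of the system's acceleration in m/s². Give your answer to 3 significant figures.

For the crate on the incline: the weight component along the slope is m₁g sin 26° = 7 × 9.81 × 0.4384 = 30.105 N and the normal force is N = m₁g cos 26° = 61.720 N.
Kinetic friction opposes the crate's motion up the incline: f = μN = 0.06 × 61.720 = 3.703 N acting down the slope.
Newton's second law for the crate (up-slope positive): T − 30.105 − 3.703 = 7 a. For the hanging weight (downward positive): 11.5 × 9.81 − T = 11.5 a.
Adding the two equations eliminates T: 79.007 = 18.5 a, so a = 4.2706 m/s².

4.27 m/s²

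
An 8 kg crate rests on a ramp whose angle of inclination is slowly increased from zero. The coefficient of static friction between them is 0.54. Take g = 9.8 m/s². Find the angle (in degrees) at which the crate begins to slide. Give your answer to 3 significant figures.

28.4°

At the threshold of sliding, static friction is at its maximum μ_s N and exactly balances the weight component along the incline: mg sin θ = μ_s mg cos θ.
Hence tan θ = μ_s = 0.54, so θ = arctan(0.54) = 28.3690°.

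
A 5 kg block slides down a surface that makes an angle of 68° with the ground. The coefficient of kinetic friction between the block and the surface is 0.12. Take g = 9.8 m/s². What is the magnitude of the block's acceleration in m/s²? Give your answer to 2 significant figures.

8.6 m/s²

Resolving the weight along the incline: the component pulling the block down the slope is mg sin 68° = 5 × 9.8 × 0.9272 = 45.433 N, and the normal force is N = mg cos 68° = 5 × 9.8 × 0.3746 = 18.355 N.
Kinetic friction acts up the slope with magnitude f = μN = 0.12 × 18.355 = 2.203 N.
Net force along the incline is 45.433 − 2.203 = 43.230 N, so a = 43.230 / 5 = 8.6460 m/s².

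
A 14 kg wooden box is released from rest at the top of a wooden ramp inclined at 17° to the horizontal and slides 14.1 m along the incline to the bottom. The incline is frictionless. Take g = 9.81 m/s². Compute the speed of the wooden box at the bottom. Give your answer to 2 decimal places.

The weight component along the incline is mg sin 17° = 40.154 N and the normal force is N = mg cos 17° = 131.339 N.
With no friction, a = g sin 17° = 2.8682 m/s².
Starting from rest over a distance of 14.1 m, v² = 2aL = 2 × 2.8682 × 14.1 = 80.8832, so v = 8.9935 m/s.

8.99 m/s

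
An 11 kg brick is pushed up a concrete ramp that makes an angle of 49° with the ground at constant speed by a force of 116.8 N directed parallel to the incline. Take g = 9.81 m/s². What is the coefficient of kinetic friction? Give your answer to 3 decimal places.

0.499

At constant speed ΣF = 0 along the incline. The applied 116.8 N acts up the slope; the weight component mg sin 49° = 81.441 N and kinetic friction μN both act down the slope.
So 116.8 = 81.441 + μ × 70.795, giving μ = (116.8 − 81.441) / 70.795 = 0.4995.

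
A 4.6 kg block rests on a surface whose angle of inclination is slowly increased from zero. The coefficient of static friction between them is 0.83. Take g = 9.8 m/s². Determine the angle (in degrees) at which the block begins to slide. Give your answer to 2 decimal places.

39.69°

At the threshold of sliding, static friction is at its maximum μ_s N and exactly balances the weight component along the incline: mg sin θ = μ_s mg cos θ.
Hence tan θ = μ_s = 0.83, so θ = arctan(0.83) = 39.6927°.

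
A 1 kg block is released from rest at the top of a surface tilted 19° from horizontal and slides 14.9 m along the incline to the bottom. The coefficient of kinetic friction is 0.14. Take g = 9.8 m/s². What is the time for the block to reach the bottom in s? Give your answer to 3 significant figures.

3.97 s

The weight component along the incline is mg sin 19° = 3.191 N and the normal force is N = mg cos 19° = 9.266 N.
Friction up the slope is f = μN = 0.14 × 9.266 = 1.297 N, so the net downslope force is 3.191 − 1.297 = 1.894 N and a = 1.894 / 1 = 1.8940 m/s².
Starting from rest, L = ½at², so t = √(2L/a) = √(2 × 14.9 / 1.8940) = 3.9666 s.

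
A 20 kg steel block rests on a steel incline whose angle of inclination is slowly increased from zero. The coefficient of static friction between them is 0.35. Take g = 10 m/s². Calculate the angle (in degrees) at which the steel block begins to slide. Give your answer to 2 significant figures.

19°

At the threshold of sliding, static friction is at its maximum μ_s N and exactly balances the weight component along the incline: mg sin θ = μ_s mg cos θ.
Hence tan θ = μ_s = 0.35, so θ = arctan(0.35) = 19.2900°.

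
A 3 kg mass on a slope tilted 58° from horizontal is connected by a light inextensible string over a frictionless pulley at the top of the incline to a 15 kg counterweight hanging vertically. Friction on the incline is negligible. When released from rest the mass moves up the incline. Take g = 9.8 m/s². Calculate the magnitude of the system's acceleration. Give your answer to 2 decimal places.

For the mass on the incline: the weight component along the slope is m₁g sin 58° = 3 × 9.8 × 0.8480 = 24.931 N and the normal force is N = m₁g cos 58° = 15.580 N.
Newton's second law for the mass (up-slope positive): T − 24.931 = 3 a. For the hanging counterweight (downward positive): 15 × 9.8 − T = 15 a.
Adding the two equations eliminates T: 122.069 = 18 a, so a = 6.7816 m/s².

6.78 m/s²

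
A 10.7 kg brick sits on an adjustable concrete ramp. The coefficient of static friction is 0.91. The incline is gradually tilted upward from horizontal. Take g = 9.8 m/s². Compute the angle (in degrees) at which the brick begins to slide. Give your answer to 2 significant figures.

At the threshold of sliding, static friction is at its maximum μ_s N and exactly balances the weight component along the incline: mg sin θ = μ_s mg cos θ.
Hence tan θ = μ_s = 0.91, so θ = arctan(0.91) = 42.3022°.

42°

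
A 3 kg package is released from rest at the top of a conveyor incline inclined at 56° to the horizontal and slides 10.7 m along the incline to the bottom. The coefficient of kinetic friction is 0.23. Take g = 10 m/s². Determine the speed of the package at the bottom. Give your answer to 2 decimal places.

12.24 m/s

The weight component along the incline is mg sin 56° = 24.871 N and the normal force is N = mg cos 56° = 16.776 N.
Friction up the slope is f = μN = 0.23 × 16.776 = 3.858 N, so the net downslope force is 24.871 − 3.858 = 21.013 N and a = 21.013 / 3 = 7.0043 m/s².
Starting from rest over a distance of 10.7 m, v² = 2aL = 2 × 7.0043 × 10.7 = 149.8920, so v = 12.2430 m/s.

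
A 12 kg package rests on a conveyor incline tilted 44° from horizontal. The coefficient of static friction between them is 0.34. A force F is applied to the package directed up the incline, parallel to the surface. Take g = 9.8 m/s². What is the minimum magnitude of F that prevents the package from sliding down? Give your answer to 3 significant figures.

The normal force is N = mg cos 44° = 84.594 N. With F at its minimum the package is on the verge of sliding down, so static friction is at its maximum μ_s N = 0.34 × 84.594 = 28.762 N and acts up the slope.
Equilibrium along the incline: F + μ_s N = mg sin 44°, so F = 81.692 − 28.762 = 52.930 N.

52.9 N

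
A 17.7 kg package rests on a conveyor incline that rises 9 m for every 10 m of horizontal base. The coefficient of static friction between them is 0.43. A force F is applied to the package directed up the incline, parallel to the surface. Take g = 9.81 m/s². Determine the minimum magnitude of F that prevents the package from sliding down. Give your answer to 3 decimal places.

The normal force is N = mg cos 41.99° = 129.063 N. With F at its minimum the package is on the verge of sliding down, so static friction is at its maximum μ_s N = 0.43 × 129.063 = 55.497 N and acts up the slope.
Equilibrium along the incline: F + μ_s N = mg sin 41.99°, so F = 116.157 − 55.497 = 60.660 N.

60.660 N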